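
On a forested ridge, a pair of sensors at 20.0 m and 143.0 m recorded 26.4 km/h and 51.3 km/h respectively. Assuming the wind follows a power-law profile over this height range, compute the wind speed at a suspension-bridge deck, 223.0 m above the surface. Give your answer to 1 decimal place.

59.6 km/h

First find α: α = ln(V₂/V₁)/ln(z₂/z₁) = ln(51.3/26.4)/ln(143.0/20.0) = 0.66433/1.96711 = 0.3377
Extrapolate from 143.0 m to 223.0 m: V₃ = 51.3 × (223.0/143.0)^0.3377 = 51.3 × 1.1619 = 59.6055 km/h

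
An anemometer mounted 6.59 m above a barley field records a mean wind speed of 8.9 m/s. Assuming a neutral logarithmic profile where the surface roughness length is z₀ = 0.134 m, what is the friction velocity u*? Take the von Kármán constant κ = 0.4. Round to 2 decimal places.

u* ≈ 0.91 m/s

Log law: V(z) = (u*/κ) · ln(z/z₀) ⇒ u* = κ · V / ln(z/z₀)
u* = 0.4 × 8.9 / ln(6.59/0.134) = 0.4 × 8.9 / 3.8955
   = 3.5600 / 3.8955 = 0.9139 m/s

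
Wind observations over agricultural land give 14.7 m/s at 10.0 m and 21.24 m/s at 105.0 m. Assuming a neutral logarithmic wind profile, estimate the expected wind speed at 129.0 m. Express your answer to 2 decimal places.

Log law: V ∝ ln(z/z₀). From the pair, with r = V₁/V₂ = 0.69209,
ln z₀ = (ln z₁ − r·ln z₂)/(1 − r) = (2.3026 − 0.69209×4.6540)/0.30791 = -2.9826 → z₀ = 0.05066 m
V₃ = V₁ · ln(z₃/z₀)/ln(z₁/z₀) = 14.7 × 7.8424/5.2852 = 21.8125 m/s

21.81 m/s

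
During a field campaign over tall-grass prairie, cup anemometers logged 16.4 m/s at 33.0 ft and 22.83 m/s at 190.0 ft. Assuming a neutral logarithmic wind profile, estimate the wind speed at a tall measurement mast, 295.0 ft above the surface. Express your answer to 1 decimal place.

24.4 m/s

Log law: V ∝ ln(z/z₀). From the pair, with r = V₁/V₂ = 0.71835,
ln z₀ = (ln z₁ − r·ln z₂)/(1 − r) = (3.4965 − 0.71835×5.2470)/0.28165 = -0.9683 → z₀ = 0.3797 ft
V₃ = V₁ · ln(z₃/z₀)/ln(z₁/z₀) = 16.4 × 6.6552/4.4648 = 24.4460 m/s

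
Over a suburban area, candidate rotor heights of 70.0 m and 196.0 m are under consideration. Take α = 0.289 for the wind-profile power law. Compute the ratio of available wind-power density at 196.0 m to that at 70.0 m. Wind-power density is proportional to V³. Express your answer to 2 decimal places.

Speed ratio: V_B/V_A = (z_B/z_A)^α = (196.0/70.0)^0.289 = (2.8000)^0.289 = 1.34657
Power-density ratio: P_B/P_A = (V_B/V_A)³ = (1.34657)³ = 2.44166

2.44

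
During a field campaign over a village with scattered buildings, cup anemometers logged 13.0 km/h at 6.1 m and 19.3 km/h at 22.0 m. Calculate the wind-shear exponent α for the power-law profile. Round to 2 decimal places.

α ≈ 0.31

Power law: V₂/V₁ = (z₂/z₁)^α ⇒ α = ln(V₂/V₁) / ln(z₂/z₁)
α = ln(19.3/13.0) / ln(22.0/6.1) = ln(1.4846) / ln(3.6066)
  = 0.39516 / 1.28275 = 0.30805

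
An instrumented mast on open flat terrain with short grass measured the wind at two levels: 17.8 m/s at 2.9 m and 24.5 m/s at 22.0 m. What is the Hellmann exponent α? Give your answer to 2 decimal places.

α ≈ 0.16

Power law: V₂/V₁ = (z₂/z₁)^α ⇒ α = ln(V₂/V₁) / ln(z₂/z₁)
α = ln(24.5/17.8) / ln(22.0/2.9) = ln(1.3764) / ln(7.5862)
  = 0.31947 / 2.02633 = 0.15766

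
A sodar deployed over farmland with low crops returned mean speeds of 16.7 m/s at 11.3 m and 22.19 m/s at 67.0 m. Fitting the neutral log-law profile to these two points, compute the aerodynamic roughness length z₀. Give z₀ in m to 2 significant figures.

z₀ ≈ 0.050 m

Log law: V(z) ∝ ln(z/z₀). With r = V₁/V₂ = 16.7/22.19 = 0.75259,
r · ln(z₂/z₀) = ln(z₁/z₀) ⇒ ln z₀ = (ln z₁ − r·ln z₂)/(1 − r)
ln z₀ = (2.42480 − 0.75259×4.20469) / 0.24741 = -2.9894
z₀ = exp(-2.9894) = 0.05032 m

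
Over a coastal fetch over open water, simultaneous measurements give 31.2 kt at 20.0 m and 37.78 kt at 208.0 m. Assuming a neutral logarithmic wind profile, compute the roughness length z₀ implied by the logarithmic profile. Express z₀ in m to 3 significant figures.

z₀ ≈ 0.000301 m

Log law: V(z) ∝ ln(z/z₀). With r = V₁/V₂ = 31.2/37.78 = 0.82583,
r · ln(z₂/z₀) = ln(z₁/z₀) ⇒ ln z₀ = (ln z₁ − r·ln z₂)/(1 − r)
ln z₀ = (2.99573 − 0.82583×5.33754) / 0.17417 = -8.1083
z₀ = exp(-8.1083) = 0.0003010 m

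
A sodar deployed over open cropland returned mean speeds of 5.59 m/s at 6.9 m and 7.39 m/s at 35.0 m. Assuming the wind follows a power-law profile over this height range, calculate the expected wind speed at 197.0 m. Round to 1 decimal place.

9.9 m/s

First find α: α = ln(V₂/V₁)/ln(z₂/z₁) = ln(7.39/5.59)/ln(35.0/6.9) = 0.27915/1.62383 = 0.1719
Extrapolate from 35.0 m to 197.0 m: V₃ = 7.39 × (197.0/35.0)^0.1719 = 7.39 × 1.3459 = 9.9459 m/s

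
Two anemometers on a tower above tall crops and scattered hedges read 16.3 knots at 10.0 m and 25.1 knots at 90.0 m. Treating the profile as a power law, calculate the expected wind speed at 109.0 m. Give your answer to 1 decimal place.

First find α: α = ln(V₂/V₁)/ln(z₂/z₁) = ln(25.1/16.3)/ln(90.0/10.0) = 0.43170/2.19722 = 0.1965
Extrapolate from 90.0 m to 109.0 m: V₃ = 25.1 × (109.0/90.0)^0.1965 = 25.1 × 1.0383 = 26.0626 knots

26.1 knots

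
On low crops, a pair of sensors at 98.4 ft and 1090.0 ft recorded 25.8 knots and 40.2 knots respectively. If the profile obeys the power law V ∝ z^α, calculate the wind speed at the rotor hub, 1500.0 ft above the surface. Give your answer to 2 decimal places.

42.64 knots

First find α: α = ln(V₂/V₁)/ln(z₂/z₁) = ln(40.2/25.8)/ln(1090.0/98.4) = 0.44349/2.40489 = 0.1844
Extrapolate from 1090.0 ft to 1500.0 ft: V₃ = 40.2 × (1500.0/1090.0)^0.1844 = 40.2 × 1.0606 = 42.6381 knots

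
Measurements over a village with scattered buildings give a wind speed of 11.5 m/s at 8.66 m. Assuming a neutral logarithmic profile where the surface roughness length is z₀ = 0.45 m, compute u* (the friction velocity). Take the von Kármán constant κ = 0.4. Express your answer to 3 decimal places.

Log law: V(z) = (u*/κ) · ln(z/z₀) ⇒ u* = κ · V / ln(z/z₀)
u* = 0.4 × 11.5 / ln(8.66/0.45) = 0.4 × 11.5 / 2.9572
   = 4.6000 / 2.9572 = 1.5555 m/s

u* ≈ 1.556 m/s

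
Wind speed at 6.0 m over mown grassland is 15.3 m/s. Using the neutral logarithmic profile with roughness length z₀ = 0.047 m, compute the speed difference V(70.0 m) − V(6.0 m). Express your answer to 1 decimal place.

7.8 m/s

Log law: V₂ = V₁ · ln(z₂/z₀)/ln(z₁/z₀) = 15.3 × 7.3061/4.8494 = 23.0511 m/s
ΔV = 23.0511 − 15.3 = 7.7511 m/s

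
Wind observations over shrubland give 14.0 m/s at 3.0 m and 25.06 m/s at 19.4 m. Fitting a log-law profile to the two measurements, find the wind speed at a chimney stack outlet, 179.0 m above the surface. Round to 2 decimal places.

38.23 m/s

Log law: V ∝ ln(z/z₀). From the pair, with r = V₁/V₂ = 0.55866,
ln z₀ = (ln z₁ − r·ln z₂)/(1 − r) = (1.0986 − 0.55866×2.9653)/0.44134 = -1.2642 → z₀ = 0.2825 m
V₃ = V₁ · ln(z₃/z₀)/ln(z₁/z₀) = 14.0 × 6.4516/2.3629 = 38.2261 m/s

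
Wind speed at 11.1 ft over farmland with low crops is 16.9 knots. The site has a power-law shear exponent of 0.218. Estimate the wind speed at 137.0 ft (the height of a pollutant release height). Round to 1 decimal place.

Power-law profile: V₂ = V₁ · (z₂/z₁)^α
V₂ = 16.9 × (137.0/11.1)^0.218 = 16.9 × (12.3423)^0.218
    = 16.9 × 1.7295 = 29.2288 knots

29.2 knots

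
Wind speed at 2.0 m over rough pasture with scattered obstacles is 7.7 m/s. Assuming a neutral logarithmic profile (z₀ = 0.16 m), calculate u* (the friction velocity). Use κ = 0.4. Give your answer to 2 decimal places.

u* ≈ 1.22 m/s

Log law: V(z) = (u*/κ) · ln(z/z₀) ⇒ u* = κ · V / ln(z/z₀)
u* = 0.4 × 7.7 / ln(2.0/0.16) = 0.4 × 7.7 / 2.5257
   = 3.0800 / 2.5257 = 1.2195 m/s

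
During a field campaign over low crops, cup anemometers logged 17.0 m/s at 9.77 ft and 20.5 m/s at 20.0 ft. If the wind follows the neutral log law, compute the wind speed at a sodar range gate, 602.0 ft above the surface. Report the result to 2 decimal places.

37.13 m/s

Log law: V ∝ ln(z/z₀). From the pair, with r = V₁/V₂ = 0.82927,
ln z₀ = (ln z₁ − r·ln z₂)/(1 − r) = (2.2793 − 0.82927×2.9957)/0.17073 = -1.2004 → z₀ = 0.3011 ft
V₃ = V₁ · ln(z₃/z₀)/ln(z₁/z₀) = 17.0 × 7.6007/3.4797 = 37.1326 m/s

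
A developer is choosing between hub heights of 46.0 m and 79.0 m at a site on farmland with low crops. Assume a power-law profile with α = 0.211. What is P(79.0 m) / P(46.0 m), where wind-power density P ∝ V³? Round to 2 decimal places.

1.41

Speed ratio: V_B/V_A = (z_B/z_A)^α = (79.0/46.0)^0.211 = (1.7174)^0.211 = 1.12088
Power-density ratio: P_B/P_A = (V_B/V_A)³ = (1.12088)³ = 1.40823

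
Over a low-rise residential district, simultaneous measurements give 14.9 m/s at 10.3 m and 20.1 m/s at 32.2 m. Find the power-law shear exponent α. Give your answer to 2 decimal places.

Power law: V₂/V₁ = (z₂/z₁)^α ⇒ α = ln(V₂/V₁) / ln(z₂/z₁)
α = ln(20.1/14.9) / ln(32.2/10.3) = ln(1.3490) / ln(3.1262)
  = 0.29936 / 1.13982 = 0.26264

α ≈ 0.26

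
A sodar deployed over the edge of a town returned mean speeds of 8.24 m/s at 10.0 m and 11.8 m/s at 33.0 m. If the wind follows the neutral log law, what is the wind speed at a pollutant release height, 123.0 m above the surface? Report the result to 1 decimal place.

Log law: V ∝ ln(z/z₀). From the pair, with r = V₁/V₂ = 0.69831,
ln z₀ = (ln z₁ − r·ln z₂)/(1 − r) = (2.3026 − 0.69831×3.4965)/0.30169 = -0.4609 → z₀ = 0.6307 m
V₃ = V₁ · ln(z₃/z₀)/ln(z₁/z₀) = 8.24 × 5.2731/2.7635 = 15.7230 m/s

15.7 m/s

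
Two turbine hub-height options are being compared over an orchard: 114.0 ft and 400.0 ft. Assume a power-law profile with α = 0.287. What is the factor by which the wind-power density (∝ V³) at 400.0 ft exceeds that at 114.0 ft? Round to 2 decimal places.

2.95

Speed ratio: V_B/V_A = (z_B/z_A)^α = (400.0/114.0)^0.287 = (3.5088)^0.287 = 1.43370
Power-density ratio: P_B/P_A = (V_B/V_A)³ = (1.43370)³ = 2.94699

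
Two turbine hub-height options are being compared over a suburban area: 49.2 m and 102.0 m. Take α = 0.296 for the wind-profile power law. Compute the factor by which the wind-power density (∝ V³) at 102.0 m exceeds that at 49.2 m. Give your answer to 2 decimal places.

1.91

Speed ratio: V_B/V_A = (z_B/z_A)^α = (102.0/49.2)^0.296 = (2.0732)^0.296 = 1.24086
Power-density ratio: P_B/P_A = (V_B/V_A)³ = (1.24086)³ = 1.91061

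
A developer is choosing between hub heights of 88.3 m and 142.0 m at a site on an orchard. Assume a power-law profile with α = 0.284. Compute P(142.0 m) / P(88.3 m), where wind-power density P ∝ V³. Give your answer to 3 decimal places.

1.499

Speed ratio: V_B/V_A = (z_B/z_A)^α = (142.0/88.3)^0.284 = (1.6082)^0.284 = 1.14445
Power-density ratio: P_B/P_A = (V_B/V_A)³ = (1.14445)³ = 1.49896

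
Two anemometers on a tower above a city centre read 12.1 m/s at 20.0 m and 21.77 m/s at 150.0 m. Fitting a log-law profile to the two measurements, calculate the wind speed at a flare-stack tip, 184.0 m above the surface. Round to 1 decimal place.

Log law: V ∝ ln(z/z₀). From the pair, with r = V₁/V₂ = 0.55581,
ln z₀ = (ln z₁ − r·ln z₂)/(1 − r) = (2.9957 − 0.55581×5.0106)/0.44419 = 0.4745 → z₀ = 1.607 m
V₃ = V₁ · ln(z₃/z₀)/ln(z₁/z₀) = 12.1 × 4.7404/2.5212 = 22.7505 m/s

22.8 m/s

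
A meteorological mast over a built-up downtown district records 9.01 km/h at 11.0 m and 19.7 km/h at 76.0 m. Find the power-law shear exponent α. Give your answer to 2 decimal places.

α ≈ 0.40

Power law: V₂/V₁ = (z₂/z₁)^α ⇒ α = ln(V₂/V₁) / ln(z₂/z₁)
α = ln(19.7/9.01) / ln(76.0/11.0) = ln(2.1865) / ln(6.9091)
  = 0.78228 / 1.93284 = 0.40473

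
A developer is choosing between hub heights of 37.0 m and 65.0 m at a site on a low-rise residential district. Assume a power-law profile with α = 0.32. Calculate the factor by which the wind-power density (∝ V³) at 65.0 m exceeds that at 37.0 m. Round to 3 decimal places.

1.718

Speed ratio: V_B/V_A = (z_B/z_A)^α = (65.0/37.0)^0.32 = (1.7568)^0.32 = 1.19759
Power-density ratio: P_B/P_A = (V_B/V_A)³ = (1.19759)³ = 1.71760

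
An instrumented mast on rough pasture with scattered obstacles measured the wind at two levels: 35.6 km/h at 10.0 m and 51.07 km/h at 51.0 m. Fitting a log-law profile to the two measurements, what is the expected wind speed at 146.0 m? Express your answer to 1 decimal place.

61.1 km/h

Log law: V ∝ ln(z/z₀). From the pair, with r = V₁/V₂ = 0.69708,
ln z₀ = (ln z₁ − r·ln z₂)/(1 − r) = (2.3026 − 0.69708×3.9318)/0.30292 = -1.4467 → z₀ = 0.2354 m
V₃ = V₁ · ln(z₃/z₀)/ln(z₁/z₀) = 35.6 × 6.4303/3.7493 = 61.0569 km/h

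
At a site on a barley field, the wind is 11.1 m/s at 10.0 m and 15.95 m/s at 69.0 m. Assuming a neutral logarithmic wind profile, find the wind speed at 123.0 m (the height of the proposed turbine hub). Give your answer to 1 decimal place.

Log law: V ∝ ln(z/z₀). From the pair, with r = V₁/V₂ = 0.69592,
ln z₀ = (ln z₁ − r·ln z₂)/(1 − r) = (2.3026 − 0.69592×4.2341)/0.30408 = -2.1180 → z₀ = 0.1203 m
V₃ = V₁ · ln(z₃/z₀)/ln(z₁/z₀) = 11.1 × 6.9302/4.4206 = 17.4015 m/s

17.4 m/s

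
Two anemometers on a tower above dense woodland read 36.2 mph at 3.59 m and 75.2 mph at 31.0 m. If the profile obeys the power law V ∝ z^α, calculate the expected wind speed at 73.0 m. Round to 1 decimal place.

First find α: α = ln(V₂/V₁)/ln(z₂/z₁) = ln(75.2/36.2)/ln(31.0/3.59) = 0.73109/2.15584 = 0.3391
Extrapolate from 31.0 m to 73.0 m: V₃ = 75.2 × (73.0/31.0)^0.3391 = 75.2 × 1.3370 = 100.5445 mph

100.5 mph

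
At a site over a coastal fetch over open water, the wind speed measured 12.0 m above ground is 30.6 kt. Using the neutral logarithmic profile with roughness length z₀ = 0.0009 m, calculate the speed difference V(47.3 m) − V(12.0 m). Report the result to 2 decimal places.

4.42 kt

Log law: V₂ = V₁ · ln(z₂/z₀)/ln(z₁/z₀) = 30.6 × 10.8696/9.4980 = 35.0189 kt
ΔV = 35.0189 − 30.6 = 4.4189 kt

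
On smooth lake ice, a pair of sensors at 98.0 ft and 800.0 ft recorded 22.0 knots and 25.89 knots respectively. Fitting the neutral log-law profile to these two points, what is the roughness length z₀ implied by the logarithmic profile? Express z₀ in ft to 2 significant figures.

z₀ ≈ 0.00068 ft

Log law: V(z) ∝ ln(z/z₀). With r = V₁/V₂ = 22.0/25.89 = 0.84975,
r · ln(z₂/z₀) = ln(z₁/z₀) ⇒ ln z₀ = (ln z₁ − r·ln z₂)/(1 − r)
ln z₀ = (4.58497 − 0.84975×6.68461) / 0.15025 = -7.2896
z₀ = exp(-7.2896) = 0.0006826 ft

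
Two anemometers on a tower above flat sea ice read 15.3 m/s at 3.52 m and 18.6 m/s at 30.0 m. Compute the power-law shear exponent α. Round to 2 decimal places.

Power law: V₂/V₁ = (z₂/z₁)^α ⇒ α = ln(V₂/V₁) / ln(z₂/z₁)
α = ln(18.6/15.3) / ln(30.0/3.52) = ln(1.2157) / ln(8.5227)
  = 0.19531 / 2.14274 = 0.09115

α ≈ 0.09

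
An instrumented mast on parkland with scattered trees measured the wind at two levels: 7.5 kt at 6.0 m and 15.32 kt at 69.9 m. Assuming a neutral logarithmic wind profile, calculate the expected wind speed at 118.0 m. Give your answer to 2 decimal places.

16.99 kt

Log law: V ∝ ln(z/z₀). From the pair, with r = V₁/V₂ = 0.48956,
ln z₀ = (ln z₁ − r·ln z₂)/(1 − r) = (1.7918 − 0.48956×4.2471)/0.51044 = -0.5631 → z₀ = 0.5695 m
V₃ = V₁ · ln(z₃/z₀)/ln(z₁/z₀) = 7.5 × 5.3338/2.3548 = 16.9877 kt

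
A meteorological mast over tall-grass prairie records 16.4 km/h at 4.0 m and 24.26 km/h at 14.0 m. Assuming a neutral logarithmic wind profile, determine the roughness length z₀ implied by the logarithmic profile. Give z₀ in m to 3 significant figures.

Log law: V(z) ∝ ln(z/z₀). With r = V₁/V₂ = 16.4/24.26 = 0.67601,
r · ln(z₂/z₀) = ln(z₁/z₀) ⇒ ln z₀ = (ln z₁ − r·ln z₂)/(1 − r)
ln z₀ = (1.38629 − 0.67601×2.63906) / 0.32399 = -1.2276
z₀ = exp(-1.2276) = 0.2930 m

z₀ ≈ 0.293 m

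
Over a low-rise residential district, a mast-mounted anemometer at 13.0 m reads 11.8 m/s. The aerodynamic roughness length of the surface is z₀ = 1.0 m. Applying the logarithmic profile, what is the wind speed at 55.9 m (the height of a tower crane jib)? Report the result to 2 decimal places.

18.51 m/s

Log law: V(z) ∝ ln(z/z₀), so V₂/V₁ = ln(z₂/z₀) / ln(z₁/z₀).
ln(55.9/1.0) = 4.0236, ln(13.0/1.0) = 2.5649
V₂ = 11.8 × 4.0236/2.5649 = 11.8 × 1.5687 = 18.5103 m/s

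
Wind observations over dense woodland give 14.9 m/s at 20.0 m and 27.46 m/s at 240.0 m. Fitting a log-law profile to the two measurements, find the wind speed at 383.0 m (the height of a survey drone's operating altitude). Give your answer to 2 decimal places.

29.82 m/s

Log law: V ∝ ln(z/z₀). From the pair, with r = V₁/V₂ = 0.54261,
ln z₀ = (ln z₁ − r·ln z₂)/(1 − r) = (2.9957 − 0.54261×5.4806)/0.45739 = 0.0479 → z₀ = 1.049 m
V₃ = V₁ · ln(z₃/z₀)/ln(z₁/z₀) = 14.9 × 5.9002/2.9479 = 29.8225 m/s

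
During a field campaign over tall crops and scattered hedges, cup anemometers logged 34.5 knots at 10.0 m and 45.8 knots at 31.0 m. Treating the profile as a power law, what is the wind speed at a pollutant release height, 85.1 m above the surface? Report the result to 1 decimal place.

First find α: α = ln(V₂/V₁)/ln(z₂/z₁) = ln(45.8/34.5)/ln(31.0/10.0) = 0.28332/1.13140 = 0.2504
Extrapolate from 31.0 m to 85.1 m: V₃ = 45.8 × (85.1/31.0)^0.2504 = 45.8 × 1.2877 = 58.9782 knots

59.0 knots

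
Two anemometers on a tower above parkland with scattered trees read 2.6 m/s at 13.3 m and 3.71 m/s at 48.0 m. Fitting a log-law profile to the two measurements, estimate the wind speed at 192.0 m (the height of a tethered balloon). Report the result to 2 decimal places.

4.91 m/s

Log law: V ∝ ln(z/z₀). From the pair, with r = V₁/V₂ = 0.70081,
ln z₀ = (ln z₁ − r·ln z₂)/(1 − r) = (2.5878 − 0.70081×3.8712)/0.29919 = -0.4185 → z₀ = 0.6580 m
V₃ = V₁ · ln(z₃/z₀)/ln(z₁/z₀) = 2.6 × 5.6760/3.0062 = 4.9090 m/s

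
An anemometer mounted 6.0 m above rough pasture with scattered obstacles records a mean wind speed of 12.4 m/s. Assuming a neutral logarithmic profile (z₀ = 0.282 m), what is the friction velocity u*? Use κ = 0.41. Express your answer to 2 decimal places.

Log law: V(z) = (u*/κ) · ln(z/z₀) ⇒ u* = κ · V / ln(z/z₀)
u* = 0.41 × 12.4 / ln(6.0/0.282) = 0.41 × 12.4 / 3.0576
   = 5.0840 / 3.0576 = 1.6627 m/s

u* ≈ 1.66 m/s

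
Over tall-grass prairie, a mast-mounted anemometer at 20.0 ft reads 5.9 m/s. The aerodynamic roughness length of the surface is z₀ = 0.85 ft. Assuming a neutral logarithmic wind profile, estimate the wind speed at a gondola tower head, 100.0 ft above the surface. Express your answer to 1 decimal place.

8.9 m/s

Log law: V(z) ∝ ln(z/z₀), so V₂/V₁ = ln(z₂/z₀) / ln(z₁/z₀).
ln(100.0/0.85) = 4.7677, ln(20.0/0.85) = 3.1583
V₂ = 5.9 × 4.7677/3.1583 = 5.9 × 1.5096 = 8.9066 m/s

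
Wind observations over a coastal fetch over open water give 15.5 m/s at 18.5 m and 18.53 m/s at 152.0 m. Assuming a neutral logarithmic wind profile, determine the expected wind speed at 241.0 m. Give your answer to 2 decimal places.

Log law: V ∝ ln(z/z₀). From the pair, with r = V₁/V₂ = 0.83648,
ln z₀ = (ln z₁ − r·ln z₂)/(1 − r) = (2.9178 − 0.83648×5.0239)/0.16352 = -7.8561 → z₀ = 0.0003874 m
V₃ = V₁ · ln(z₃/z₀)/ln(z₁/z₀) = 15.5 × 13.3409/10.7738 = 19.1931 m/s

19.19 m/s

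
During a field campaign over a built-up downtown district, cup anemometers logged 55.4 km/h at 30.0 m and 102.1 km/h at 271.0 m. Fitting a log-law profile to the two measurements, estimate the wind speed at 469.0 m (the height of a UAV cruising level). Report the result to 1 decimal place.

Log law: V ∝ ln(z/z₀). From the pair, with r = V₁/V₂ = 0.54261,
ln z₀ = (ln z₁ − r·ln z₂)/(1 − r) = (3.4012 − 0.54261×5.6021)/0.45739 = 0.7903 → z₀ = 2.204 m
V₃ = V₁ · ln(z₃/z₀)/ln(z₁/z₀) = 55.4 × 5.3603/2.6109 = 113.7379 km/h

113.7 km/h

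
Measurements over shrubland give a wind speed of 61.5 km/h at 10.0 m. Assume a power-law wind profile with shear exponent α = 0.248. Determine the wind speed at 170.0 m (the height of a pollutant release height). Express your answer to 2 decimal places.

124.17 km/h

Power-law profile: V₂ = V₁ · (z₂/z₁)^α
V₂ = 61.5 × (170.0/10.0)^0.248 = 61.5 × (17.0000)^0.248
    = 61.5 × 2.0191 = 124.1728 km/h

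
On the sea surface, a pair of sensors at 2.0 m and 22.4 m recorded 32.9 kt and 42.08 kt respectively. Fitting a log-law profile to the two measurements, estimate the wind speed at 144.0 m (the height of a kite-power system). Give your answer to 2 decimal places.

49.15 kt

Log law: V ∝ ln(z/z₀). From the pair, with r = V₁/V₂ = 0.78184,
ln z₀ = (ln z₁ − r·ln z₂)/(1 − r) = (0.6931 − 0.78184×3.1091)/0.21816 = -7.9652 → z₀ = 0.0003473 m
V₃ = V₁ · ln(z₃/z₀)/ln(z₁/z₀) = 32.9 × 12.9350/8.6583 = 49.1505 kt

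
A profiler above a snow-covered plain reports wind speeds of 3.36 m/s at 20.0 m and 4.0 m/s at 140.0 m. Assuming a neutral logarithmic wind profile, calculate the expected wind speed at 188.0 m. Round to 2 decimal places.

Log law: V ∝ ln(z/z₀). From the pair, with r = V₁/V₂ = 0.84000,
ln z₀ = (ln z₁ − r·ln z₂)/(1 − r) = (2.9957 − 0.84000×4.9416)/0.16000 = -7.2203 → z₀ = 0.0007316 m
V₃ = V₁ · ln(z₃/z₀)/ln(z₁/z₀) = 3.36 × 12.4567/10.2160 = 4.0970 m/s

4.10 m/s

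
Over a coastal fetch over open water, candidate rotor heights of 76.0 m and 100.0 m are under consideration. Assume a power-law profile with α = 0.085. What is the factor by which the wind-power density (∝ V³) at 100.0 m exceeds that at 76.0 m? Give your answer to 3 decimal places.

1.072

Speed ratio: V_B/V_A = (z_B/z_A)^α = (100.0/76.0)^0.085 = (1.3158)^0.085 = 1.02360
Power-density ratio: P_B/P_A = (V_B/V_A)³ = (1.02360)³ = 1.07249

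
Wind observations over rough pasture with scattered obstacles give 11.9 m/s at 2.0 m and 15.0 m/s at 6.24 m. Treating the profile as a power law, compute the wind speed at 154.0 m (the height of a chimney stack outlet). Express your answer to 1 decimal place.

28.8 m/s

First find α: α = ln(V₂/V₁)/ln(z₂/z₁) = ln(15.0/11.9)/ln(6.24/2.0) = 0.23151/1.13783 = 0.2035
Extrapolate from 6.24 m to 154.0 m: V₃ = 15.0 × (154.0/6.24)^0.2035 = 15.0 × 1.9200 = 28.7996 m/s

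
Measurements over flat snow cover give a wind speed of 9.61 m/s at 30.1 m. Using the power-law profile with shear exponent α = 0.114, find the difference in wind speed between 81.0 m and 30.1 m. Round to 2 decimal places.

Power law: V₂ = V₁ · (z₂/z₁)^α = 9.61 × (2.6910)^0.114 = 10.7581 m/s
ΔV = 10.7581 − 9.61 = 1.1481 m/s

1.15 m/s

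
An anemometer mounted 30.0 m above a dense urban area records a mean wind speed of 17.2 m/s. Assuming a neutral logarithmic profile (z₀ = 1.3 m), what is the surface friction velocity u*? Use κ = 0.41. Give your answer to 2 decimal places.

Log law: V(z) = (u*/κ) · ln(z/z₀) ⇒ u* = κ · V / ln(z/z₀)
u* = 0.41 × 17.2 / ln(30.0/1.3) = 0.41 × 17.2 / 3.1388
   = 7.0520 / 3.1388 = 2.2467 m/s

u* ≈ 2.25 m/s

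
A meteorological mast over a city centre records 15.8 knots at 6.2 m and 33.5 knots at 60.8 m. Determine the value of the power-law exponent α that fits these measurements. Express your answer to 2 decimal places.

Power law: V₂/V₁ = (z₂/z₁)^α ⇒ α = ln(V₂/V₁) / ln(z₂/z₁)
α = ln(33.5/15.8) / ln(60.8/6.2) = ln(2.1203) / ln(9.8065)
  = 0.75154 / 2.28304 = 0.32918

α ≈ 0.33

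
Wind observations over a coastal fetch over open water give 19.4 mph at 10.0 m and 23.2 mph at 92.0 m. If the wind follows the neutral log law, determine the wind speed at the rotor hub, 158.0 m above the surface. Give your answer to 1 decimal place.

Log law: V ∝ ln(z/z₀). From the pair, with r = V₁/V₂ = 0.83621,
ln z₀ = (ln z₁ − r·ln z₂)/(1 − r) = (2.3026 − 0.83621×4.5218)/0.16379 = -9.0270 → z₀ = 0.0001201 m
V₃ = V₁ · ln(z₃/z₀)/ln(z₁/z₀) = 19.4 × 14.0896/11.3296 = 24.1260 mph

24.1 mph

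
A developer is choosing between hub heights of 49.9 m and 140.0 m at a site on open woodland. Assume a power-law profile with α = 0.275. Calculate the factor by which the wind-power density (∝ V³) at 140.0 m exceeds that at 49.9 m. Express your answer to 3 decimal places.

2.342

Speed ratio: V_B/V_A = (z_B/z_A)^α = (140.0/49.9)^0.275 = (2.8056)^0.275 = 1.32803
Power-density ratio: P_B/P_A = (V_B/V_A)³ = (1.32803)³ = 2.34219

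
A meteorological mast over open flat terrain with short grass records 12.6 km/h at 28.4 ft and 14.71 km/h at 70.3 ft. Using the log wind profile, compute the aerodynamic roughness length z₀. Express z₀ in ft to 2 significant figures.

Log law: V(z) ∝ ln(z/z₀). With r = V₁/V₂ = 12.6/14.71 = 0.85656,
r · ln(z₂/z₀) = ln(z₁/z₀) ⇒ ln z₀ = (ln z₁ − r·ln z₂)/(1 − r)
ln z₀ = (3.34639 − 0.85656×4.25277) / 0.14344 = -2.0661
z₀ = exp(-2.0661) = 0.1267 ft

z₀ ≈ 0.13 ft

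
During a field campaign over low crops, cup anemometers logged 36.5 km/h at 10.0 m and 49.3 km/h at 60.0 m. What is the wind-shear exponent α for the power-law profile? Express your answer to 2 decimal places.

α ≈ 0.17

Power law: V₂/V₁ = (z₂/z₁)^α ⇒ α = ln(V₂/V₁) / ln(z₂/z₁)
α = ln(49.3/36.5) / ln(60.0/10.0) = ln(1.3507) / ln(6.0000)
  = 0.30061 / 1.79176 = 0.16777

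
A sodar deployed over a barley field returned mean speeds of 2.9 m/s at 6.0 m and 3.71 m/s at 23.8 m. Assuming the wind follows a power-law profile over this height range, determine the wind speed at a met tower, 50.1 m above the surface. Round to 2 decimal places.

4.24 m/s

First find α: α = ln(V₂/V₁)/ln(z₂/z₁) = ln(3.71/2.9)/ln(23.8/6.0) = 0.24632/1.37793 = 0.1788
Extrapolate from 23.8 m to 50.1 m: V₃ = 3.71 × (50.1/23.8)^0.1788 = 3.71 × 1.1423 = 4.2380 m/s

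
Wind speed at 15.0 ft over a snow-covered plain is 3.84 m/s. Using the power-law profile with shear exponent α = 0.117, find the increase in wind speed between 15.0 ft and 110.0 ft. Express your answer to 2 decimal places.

1.01 m/s

Power law: V₂ = V₁ · (z₂/z₁)^α = 3.84 × (7.3333)^0.117 = 4.8481 m/s
ΔV = 4.8481 − 3.84 = 1.0081 m/s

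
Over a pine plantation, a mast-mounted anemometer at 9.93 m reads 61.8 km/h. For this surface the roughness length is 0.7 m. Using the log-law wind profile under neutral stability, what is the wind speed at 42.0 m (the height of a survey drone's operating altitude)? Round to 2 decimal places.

95.40 km/h

Log law: V(z) ∝ ln(z/z₀), so V₂/V₁ = ln(z₂/z₀) / ln(z₁/z₀).
ln(42.0/0.7) = 4.0943, ln(9.93/0.7) = 2.6522
V₂ = 61.8 × 4.0943/2.6522 = 61.8 × 1.5437 = 95.4027 km/h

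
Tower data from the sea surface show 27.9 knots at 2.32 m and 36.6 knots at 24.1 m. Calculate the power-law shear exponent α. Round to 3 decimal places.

α ≈ 0.116

Power law: V₂/V₁ = (z₂/z₁)^α ⇒ α = ln(V₂/V₁) / ln(z₂/z₁)
α = ln(36.6/27.9) / ln(24.1/2.32) = ln(1.3118) / ln(10.3879)
  = 0.27142 / 2.34064 = 0.11596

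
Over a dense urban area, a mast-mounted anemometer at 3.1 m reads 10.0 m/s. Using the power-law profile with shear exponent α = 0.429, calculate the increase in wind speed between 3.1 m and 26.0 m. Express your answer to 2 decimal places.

Power law: V₂ = V₁ · (z₂/z₁)^α = 10.0 × (8.3871)^0.429 = 24.9017 m/s
ΔV = 24.9017 − 10.0 = 14.9017 m/s

14.90 m/s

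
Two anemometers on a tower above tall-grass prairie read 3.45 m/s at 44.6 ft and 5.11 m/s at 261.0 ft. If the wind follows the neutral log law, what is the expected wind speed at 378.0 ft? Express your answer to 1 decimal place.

5.5 m/s

Log law: V ∝ ln(z/z₀). From the pair, with r = V₁/V₂ = 0.67515,
ln z₀ = (ln z₁ − r·ln z₂)/(1 − r) = (3.7977 − 0.67515×5.5645)/0.32485 = 0.1258 → z₀ = 1.134 ft
V₃ = V₁ · ln(z₃/z₀)/ln(z₁/z₀) = 3.45 × 5.8091/3.6719 = 5.4580 m/s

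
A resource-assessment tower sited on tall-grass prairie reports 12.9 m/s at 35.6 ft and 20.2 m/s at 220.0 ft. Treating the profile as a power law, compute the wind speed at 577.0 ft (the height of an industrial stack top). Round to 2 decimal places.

First find α: α = ln(V₂/V₁)/ln(z₂/z₁) = ln(20.2/12.9)/ln(220.0/35.6) = 0.44846/1.82128 = 0.2462
Extrapolate from 220.0 ft to 577.0 ft: V₃ = 20.2 × (577.0/220.0)^0.2462 = 20.2 × 1.2680 = 25.6130 m/s

25.61 m/s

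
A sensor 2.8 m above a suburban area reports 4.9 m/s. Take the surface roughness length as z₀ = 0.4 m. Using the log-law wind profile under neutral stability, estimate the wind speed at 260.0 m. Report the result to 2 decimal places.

16.31 m/s

Log law: V(z) ∝ ln(z/z₀), so V₂/V₁ = ln(z₂/z₀) / ln(z₁/z₀).
ln(260.0/0.4) = 6.4770, ln(2.8/0.4) = 1.9459
V₂ = 4.9 × 6.4770/1.9459 = 4.9 × 3.3285 = 16.3097 m/s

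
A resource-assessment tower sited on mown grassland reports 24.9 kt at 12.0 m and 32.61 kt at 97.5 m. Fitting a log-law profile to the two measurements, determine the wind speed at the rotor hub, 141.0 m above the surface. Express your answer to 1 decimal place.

34.0 kt

Log law: V ∝ ln(z/z₀). From the pair, with r = V₁/V₂ = 0.76357,
ln z₀ = (ln z₁ − r·ln z₂)/(1 − r) = (2.4849 − 0.76357×4.5799)/0.23643 = -4.2809 → z₀ = 0.01383 m
V₃ = V₁ · ln(z₃/z₀)/ln(z₁/z₀) = 24.9 × 9.2296/6.7658 = 33.9677 kt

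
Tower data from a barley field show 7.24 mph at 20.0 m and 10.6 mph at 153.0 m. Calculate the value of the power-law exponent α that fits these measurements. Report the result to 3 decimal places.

Power law: V₂/V₁ = (z₂/z₁)^α ⇒ α = ln(V₂/V₁) / ln(z₂/z₁)
α = ln(10.6/7.24) / ln(153.0/20.0) = ln(1.4641) / ln(7.6500)
  = 0.38123 / 2.03471 = 0.18737

α ≈ 0.187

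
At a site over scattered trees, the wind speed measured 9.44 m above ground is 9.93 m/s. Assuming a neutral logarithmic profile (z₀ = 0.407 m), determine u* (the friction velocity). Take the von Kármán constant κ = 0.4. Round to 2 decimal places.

u* ≈ 1.26 m/s

Log law: V(z) = (u*/κ) · ln(z/z₀) ⇒ u* = κ · V / ln(z/z₀)
u* = 0.4 × 9.93 / ln(9.44/0.407) = 0.4 × 9.93 / 3.1439
   = 3.9720 / 3.1439 = 1.2634 m/s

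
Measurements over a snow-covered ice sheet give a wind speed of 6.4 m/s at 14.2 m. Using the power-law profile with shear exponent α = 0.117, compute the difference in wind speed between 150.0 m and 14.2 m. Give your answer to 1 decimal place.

2.0 m/s

Power law: V₂ = V₁ · (z₂/z₁)^α = 6.4 × (10.5634)^0.117 = 8.4327 m/s
ΔV = 8.4327 − 6.4 = 2.0327 m/s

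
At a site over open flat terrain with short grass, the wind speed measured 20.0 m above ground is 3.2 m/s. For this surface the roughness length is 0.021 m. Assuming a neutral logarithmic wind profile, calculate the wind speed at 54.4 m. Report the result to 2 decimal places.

3.67 m/s

Log law: V(z) ∝ ln(z/z₀), so V₂/V₁ = ln(z₂/z₀) / ln(z₁/z₀).
ln(54.4/0.021) = 7.8596, ln(20.0/0.021) = 6.8590
V₂ = 3.2 × 7.8596/6.8590 = 3.2 × 1.1459 = 3.6668 m/s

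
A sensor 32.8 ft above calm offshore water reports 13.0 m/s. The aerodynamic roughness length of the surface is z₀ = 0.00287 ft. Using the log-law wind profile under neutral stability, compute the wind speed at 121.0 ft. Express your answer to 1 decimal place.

14.8 m/s

Log law: V(z) ∝ ln(z/z₀), so V₂/V₁ = ln(z₂/z₀) / ln(z₁/z₀).
ln(121.0/0.00287) = 10.6492, ln(32.8/0.00287) = 9.3439
V₂ = 13.0 × 10.6492/9.3439 = 13.0 × 1.1397 = 14.8161 m/s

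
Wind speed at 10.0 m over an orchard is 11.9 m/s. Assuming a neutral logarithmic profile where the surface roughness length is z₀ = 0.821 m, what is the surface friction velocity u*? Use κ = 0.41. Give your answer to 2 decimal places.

u* ≈ 1.95 m/s

Log law: V(z) = (u*/κ) · ln(z/z₀) ⇒ u* = κ · V / ln(z/z₀)
u* = 0.41 × 11.9 / ln(10.0/0.821) = 0.41 × 11.9 / 2.4998
   = 4.8790 / 2.4998 = 1.9517 m/s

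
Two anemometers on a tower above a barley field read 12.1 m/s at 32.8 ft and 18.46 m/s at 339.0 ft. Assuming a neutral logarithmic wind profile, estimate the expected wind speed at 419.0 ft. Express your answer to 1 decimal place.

Log law: V ∝ ln(z/z₀). From the pair, with r = V₁/V₂ = 0.65547,
ln z₀ = (ln z₁ − r·ln z₂)/(1 − r) = (3.4904 − 0.65547×5.8260)/0.34453 = -0.9530 → z₀ = 0.3856 ft
V₃ = V₁ · ln(z₃/z₀)/ln(z₁/z₀) = 12.1 × 6.9909/4.4435 = 19.0369 m/s

19.0 m/s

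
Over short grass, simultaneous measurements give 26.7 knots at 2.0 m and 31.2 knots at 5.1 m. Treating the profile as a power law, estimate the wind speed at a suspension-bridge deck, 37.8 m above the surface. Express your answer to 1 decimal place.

43.5 knots

First find α: α = ln(V₂/V₁)/ln(z₂/z₁) = ln(31.2/26.7)/ln(5.1/2.0) = 0.15575/0.93609 = 0.1664
Extrapolate from 5.1 m to 37.8 m: V₃ = 31.2 × (37.8/5.1)^0.1664 = 31.2 × 1.3955 = 43.5411 knots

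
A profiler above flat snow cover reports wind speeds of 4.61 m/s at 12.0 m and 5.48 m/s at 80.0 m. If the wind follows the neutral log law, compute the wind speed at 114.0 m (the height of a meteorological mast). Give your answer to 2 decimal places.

Log law: V ∝ ln(z/z₀). From the pair, with r = V₁/V₂ = 0.84124,
ln z₀ = (ln z₁ − r·ln z₂)/(1 − r) = (2.4849 − 0.84124×4.3820)/0.15876 = -7.5676 → z₀ = 0.0005169 m
V₃ = V₁ · ln(z₃/z₀)/ln(z₁/z₀) = 4.61 × 12.3038/10.0526 = 5.6424 m/s

5.64 m/s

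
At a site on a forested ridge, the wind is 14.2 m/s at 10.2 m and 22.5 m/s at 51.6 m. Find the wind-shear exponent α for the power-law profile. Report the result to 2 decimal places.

Power law: V₂/V₁ = (z₂/z₁)^α ⇒ α = ln(V₂/V₁) / ln(z₂/z₁)
α = ln(22.5/14.2) / ln(51.6/10.2) = ln(1.5845) / ln(5.0588)
  = 0.46027 / 1.62113 = 0.28392

α ≈ 0.28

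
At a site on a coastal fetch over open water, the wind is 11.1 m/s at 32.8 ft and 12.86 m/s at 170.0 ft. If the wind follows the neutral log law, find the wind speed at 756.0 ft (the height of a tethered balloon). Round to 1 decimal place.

14.5 m/s

Log law: V ∝ ln(z/z₀). From the pair, with r = V₁/V₂ = 0.86314,
ln z₀ = (ln z₁ − r·ln z₂)/(1 − r) = (3.4904 − 0.86314×5.1358)/0.13686 = -6.8866 → z₀ = 0.001021 ft
V₃ = V₁ · ln(z₃/z₀)/ln(z₁/z₀) = 11.1 × 13.5147/10.3770 = 14.4562 m/s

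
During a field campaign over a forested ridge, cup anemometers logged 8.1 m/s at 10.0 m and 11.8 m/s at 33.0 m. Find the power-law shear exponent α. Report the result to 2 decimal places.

Power law: V₂/V₁ = (z₂/z₁)^α ⇒ α = ln(V₂/V₁) / ln(z₂/z₁)
α = ln(11.8/8.1) / ln(33.0/10.0) = ln(1.4568) / ln(3.3000)
  = 0.37624 / 1.19392 = 0.31513

α ≈ 0.32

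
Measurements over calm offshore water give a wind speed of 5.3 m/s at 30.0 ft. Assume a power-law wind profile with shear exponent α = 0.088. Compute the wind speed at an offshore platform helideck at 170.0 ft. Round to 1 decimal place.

Power-law profile: V₂ = V₁ · (z₂/z₁)^α
V₂ = 5.3 × (170.0/30.0)^0.088 = 5.3 × (5.6667)^0.088
    = 5.3 × 1.1649 = 6.1740 m/s

6.2 m/s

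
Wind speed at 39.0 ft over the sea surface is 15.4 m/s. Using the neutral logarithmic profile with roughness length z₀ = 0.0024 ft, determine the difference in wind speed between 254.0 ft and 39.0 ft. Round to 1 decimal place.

3.0 m/s

Log law: V₂ = V₁ · ln(z₂/z₀)/ln(z₁/z₀) = 15.4 × 11.5696/9.6958 = 18.3761 m/s
ΔV = 18.3761 − 15.4 = 2.9761 m/s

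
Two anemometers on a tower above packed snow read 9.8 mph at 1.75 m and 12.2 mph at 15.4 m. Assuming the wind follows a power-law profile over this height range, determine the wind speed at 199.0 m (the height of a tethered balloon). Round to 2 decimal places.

15.79 mph

First find α: α = ln(V₂/V₁)/ln(z₂/z₁) = ln(12.2/9.8)/ln(15.4/1.75) = 0.21905/2.17475 = 0.1007
Extrapolate from 15.4 m to 199.0 m: V₃ = 12.2 × (199.0/15.4)^0.1007 = 12.2 × 1.2940 = 15.7870 mph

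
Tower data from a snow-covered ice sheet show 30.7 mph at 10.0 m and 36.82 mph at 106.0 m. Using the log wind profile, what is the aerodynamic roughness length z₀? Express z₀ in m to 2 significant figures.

z₀ ≈ 0.000072 m

Log law: V(z) ∝ ln(z/z₀). With r = V₁/V₂ = 30.7/36.82 = 0.83379,
r · ln(z₂/z₀) = ln(z₁/z₀) ⇒ ln z₀ = (ln z₁ − r·ln z₂)/(1 − r)
ln z₀ = (2.30259 − 0.83379×4.66344) / 0.16621 = -9.5403
z₀ = exp(-9.5403) = 0.00007190 m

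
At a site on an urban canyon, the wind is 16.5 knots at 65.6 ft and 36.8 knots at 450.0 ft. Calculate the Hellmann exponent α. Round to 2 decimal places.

α ≈ 0.42

Power law: V₂/V₁ = (z₂/z₁)^α ⇒ α = ln(V₂/V₁) / ln(z₂/z₁)
α = ln(36.8/16.5) / ln(450.0/65.6) = ln(2.2303) / ln(6.8598)
  = 0.80214 / 1.92567 = 0.41655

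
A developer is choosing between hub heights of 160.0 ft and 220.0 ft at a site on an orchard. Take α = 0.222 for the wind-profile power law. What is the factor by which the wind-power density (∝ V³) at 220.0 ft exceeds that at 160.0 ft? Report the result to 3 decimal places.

1.236

Speed ratio: V_B/V_A = (z_B/z_A)^α = (220.0/160.0)^0.222 = (1.3750)^0.222 = 1.07326
Power-density ratio: P_B/P_A = (V_B/V_A)³ = (1.07326)³ = 1.23626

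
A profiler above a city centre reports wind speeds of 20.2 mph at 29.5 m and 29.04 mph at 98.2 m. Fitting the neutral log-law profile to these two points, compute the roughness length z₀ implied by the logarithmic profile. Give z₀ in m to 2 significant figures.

Log law: V(z) ∝ ln(z/z₀). With r = V₁/V₂ = 20.2/29.04 = 0.69559,
r · ln(z₂/z₀) = ln(z₁/z₀) ⇒ ln z₀ = (ln z₁ − r·ln z₂)/(1 − r)
ln z₀ = (3.38439 − 0.69559×4.58701) / 0.30441 = 0.6363
z₀ = exp(0.6363) = 1.890 m

z₀ ≈ 1.9 m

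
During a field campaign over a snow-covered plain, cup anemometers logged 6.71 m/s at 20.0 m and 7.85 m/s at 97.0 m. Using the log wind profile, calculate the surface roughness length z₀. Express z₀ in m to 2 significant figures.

z₀ ≈ 0.0018 m

Log law: V(z) ∝ ln(z/z₀). With r = V₁/V₂ = 6.71/7.85 = 0.85478,
r · ln(z₂/z₀) = ln(z₁/z₀) ⇒ ln z₀ = (ln z₁ − r·ln z₂)/(1 − r)
ln z₀ = (2.99573 − 0.85478×4.57471) / 0.14522 = -6.2981
z₀ = exp(-6.2981) = 0.001840 m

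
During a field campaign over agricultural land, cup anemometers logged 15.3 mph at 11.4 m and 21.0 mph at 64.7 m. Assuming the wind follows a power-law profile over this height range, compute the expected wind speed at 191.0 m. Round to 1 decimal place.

25.6 mph

First find α: α = ln(V₂/V₁)/ln(z₂/z₁) = ln(21.0/15.3)/ln(64.7/11.4) = 0.31667/1.73615 = 0.1824
Extrapolate from 64.7 m to 191.0 m: V₃ = 21.0 × (191.0/64.7)^0.1824 = 21.0 × 1.2183 = 25.5841 mph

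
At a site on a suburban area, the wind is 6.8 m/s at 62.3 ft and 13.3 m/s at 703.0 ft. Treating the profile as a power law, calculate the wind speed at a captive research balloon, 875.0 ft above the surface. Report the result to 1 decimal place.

First find α: α = ln(V₂/V₁)/ln(z₂/z₁) = ln(13.3/6.8)/ln(703.0/62.3) = 0.67084/2.42340 = 0.2768
Extrapolate from 703.0 ft to 875.0 ft: V₃ = 13.3 × (875.0/703.0)^0.2768 = 13.3 × 1.0625 = 14.1307 m/s

14.1 m/s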